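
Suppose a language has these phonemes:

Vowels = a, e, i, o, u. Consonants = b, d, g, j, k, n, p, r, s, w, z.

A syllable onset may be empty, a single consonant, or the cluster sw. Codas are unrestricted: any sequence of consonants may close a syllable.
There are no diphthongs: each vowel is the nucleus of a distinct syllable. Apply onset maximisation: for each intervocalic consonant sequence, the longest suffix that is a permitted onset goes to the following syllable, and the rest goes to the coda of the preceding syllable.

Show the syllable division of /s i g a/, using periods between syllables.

si.ga

Nuclei (vowels): i, a → 2 syllables.
/i…a/ gap (V1→V2): /g/ is a single consonant, so it becomes the next onset.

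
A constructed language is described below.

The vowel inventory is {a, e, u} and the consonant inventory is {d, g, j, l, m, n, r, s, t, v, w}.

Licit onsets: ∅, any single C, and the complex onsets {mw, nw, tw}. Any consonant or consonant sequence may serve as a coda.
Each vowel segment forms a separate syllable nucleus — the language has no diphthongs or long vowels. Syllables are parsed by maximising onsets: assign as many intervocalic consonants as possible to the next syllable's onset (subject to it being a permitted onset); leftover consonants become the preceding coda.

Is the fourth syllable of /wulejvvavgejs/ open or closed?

closed

Vowels present: u, e, a, e; each is a nucleus, giving 4 syllables.
/u…e/ gap (V1→V2): /l/ → onset of the next syllable (single consonants are always licit onsets).
/e…a/ gap (V2→V3): /jvv/ — longest licit onset from the right is /v/, leaving /jv/ as coda.
/a…e/ gap (V3→V4): /vg/ splits as /v/ + /g/ (/g/ is the longest suffix that is a licit onset).
So the parse is wu.lejv.vav.gejs.
Syllable 4 is /gejs/ with coda /js/, so it is closed.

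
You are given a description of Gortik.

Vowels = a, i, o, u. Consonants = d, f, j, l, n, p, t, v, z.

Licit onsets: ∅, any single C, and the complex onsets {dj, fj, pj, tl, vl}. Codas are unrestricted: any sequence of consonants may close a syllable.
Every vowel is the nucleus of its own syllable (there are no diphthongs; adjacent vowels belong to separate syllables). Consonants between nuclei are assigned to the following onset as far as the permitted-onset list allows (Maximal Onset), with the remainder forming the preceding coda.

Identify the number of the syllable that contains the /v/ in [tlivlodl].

2

The vowels are i, o — 2 nuclei, so 2 syllables.
/i…o/ gap (V1→V2): cluster /vl/ — /vl/ is itself a permitted onset, so the whole cluster goes right; preceding coda = ∅.
Result: tli.vlodl.
The /v/ is in the onset of syllable 2 (/vlodl/).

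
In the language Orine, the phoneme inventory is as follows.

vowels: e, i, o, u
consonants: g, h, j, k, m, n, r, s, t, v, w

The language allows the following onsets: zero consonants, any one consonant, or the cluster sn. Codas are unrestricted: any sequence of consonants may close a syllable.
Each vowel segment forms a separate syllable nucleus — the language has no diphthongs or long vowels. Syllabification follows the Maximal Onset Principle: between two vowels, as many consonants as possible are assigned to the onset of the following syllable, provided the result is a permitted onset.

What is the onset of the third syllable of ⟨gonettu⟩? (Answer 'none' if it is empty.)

t

Vowels present: o, e, u; each is a nucleus, giving 3 syllables.
Between /o/ (V1) and /e/ (V2): /n/ is a single consonant, so it becomes the next onset.
Between /e/ (V2) and /u/ (V3): /tt/ splits as /t/ + /t/ (/t/ is the longest suffix that is a licit onset).
Syllabification: go.net.tu.
Syllable 3 is /tu/: onset /t/, nucleus /u/, coda ∅.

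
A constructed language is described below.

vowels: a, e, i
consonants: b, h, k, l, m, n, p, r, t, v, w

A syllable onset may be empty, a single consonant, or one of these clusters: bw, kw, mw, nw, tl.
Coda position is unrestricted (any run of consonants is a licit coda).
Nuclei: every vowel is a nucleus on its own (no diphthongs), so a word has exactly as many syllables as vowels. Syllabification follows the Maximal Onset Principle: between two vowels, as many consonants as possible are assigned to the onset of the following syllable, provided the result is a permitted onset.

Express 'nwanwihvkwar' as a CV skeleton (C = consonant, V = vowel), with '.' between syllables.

Vowels present: a, i, a; each is a nucleus, giving 3 syllables.
σ1/σ2 boundary: /nw/ — entire cluster is a permitted onset → onset /nw/, coda ∅.
σ2/σ3 boundary: /hvkw/ — longest licit onset from the right is /kw/, leaving /hv/ as coda.
Syllabification: nwa.nwihv.kwar.
Mapping each syllable to C/V: /nwa/ → CCV, /nwihv/ → CCVCC, /kwar/ → CCVC.

CCV.CCVCC.CCVC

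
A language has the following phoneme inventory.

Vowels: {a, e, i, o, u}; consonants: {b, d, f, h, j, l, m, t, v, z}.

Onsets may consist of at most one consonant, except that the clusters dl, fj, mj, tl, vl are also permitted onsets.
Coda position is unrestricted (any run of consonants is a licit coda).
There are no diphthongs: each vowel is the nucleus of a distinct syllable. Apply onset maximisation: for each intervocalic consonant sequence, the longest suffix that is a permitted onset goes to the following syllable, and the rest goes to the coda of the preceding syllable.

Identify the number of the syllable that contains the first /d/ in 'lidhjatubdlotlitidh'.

1

Nuclei (vowels): i, a, u, o, i, i → 6 syllables.
Between /i/ (V1) and /a/ (V2): /dhj/ splits as /dh/ + /j/ (/j/ is the longest suffix that is a licit onset).
Between /a/ (V2) and /u/ (V3): just /t/ — single C goes to the following onset.
Between /u/ (V3) and /o/ (V4): /bdl/; trying suffixes from longest down, /dl/ is the first permitted one, so coda /b/ | onset /dl/.
Between /o/ (V4) and /i/ (V5): /tl/ — entire cluster is a permitted onset → onset /tl/, coda ∅.
Between /i/ (V5) and /i/ (V6): just /t/ — single C goes to the following onset.
Putting it together: lidh.ja.tub.dlo.tli.tidh.
The first /d/ is in the coda of syllable 1 (/lidh/).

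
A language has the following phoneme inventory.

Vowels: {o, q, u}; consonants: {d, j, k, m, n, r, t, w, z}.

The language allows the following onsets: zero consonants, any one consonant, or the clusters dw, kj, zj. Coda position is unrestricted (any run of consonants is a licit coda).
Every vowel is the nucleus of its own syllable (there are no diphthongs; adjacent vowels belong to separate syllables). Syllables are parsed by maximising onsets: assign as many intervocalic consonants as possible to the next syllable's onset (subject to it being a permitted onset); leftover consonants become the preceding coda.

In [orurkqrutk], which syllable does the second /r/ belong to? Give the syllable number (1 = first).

Nuclei (vowels): o, u, q, u → 4 syllables.
/o…u/ gap (V1→V2): /r/ → onset of the next syllable (single consonants are always licit onsets).
/u…q/ gap (V2→V3): cluster /rk/ — the longest permitted-onset suffix is /k/; onset = /k/, preceding coda = /r/.
/q…u/ gap (V3→V4): just /r/ — single C goes to the following onset.
So the parse is o.rur.kq.rutk.
The second /r/ is in the coda of syllable 2 (/rur/).

2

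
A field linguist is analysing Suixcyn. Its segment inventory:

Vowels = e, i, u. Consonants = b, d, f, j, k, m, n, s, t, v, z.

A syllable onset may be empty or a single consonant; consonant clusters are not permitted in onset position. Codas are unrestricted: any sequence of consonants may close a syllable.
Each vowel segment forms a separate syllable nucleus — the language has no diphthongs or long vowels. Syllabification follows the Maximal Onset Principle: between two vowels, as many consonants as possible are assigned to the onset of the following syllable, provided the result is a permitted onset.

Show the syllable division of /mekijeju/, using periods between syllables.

me.ki.je.ju

Vowels present: e, i, e, u; each is a nucleus, giving 4 syllables.
V1 /e/ – V2 /i/: /k/ is a single consonant, so it becomes the next onset.
V2 /i/ – V3 /e/: /j/ is a single consonant, so it becomes the next onset.
V3 /e/ – V4 /u/: /j/ is a single consonant, so it becomes the next onset.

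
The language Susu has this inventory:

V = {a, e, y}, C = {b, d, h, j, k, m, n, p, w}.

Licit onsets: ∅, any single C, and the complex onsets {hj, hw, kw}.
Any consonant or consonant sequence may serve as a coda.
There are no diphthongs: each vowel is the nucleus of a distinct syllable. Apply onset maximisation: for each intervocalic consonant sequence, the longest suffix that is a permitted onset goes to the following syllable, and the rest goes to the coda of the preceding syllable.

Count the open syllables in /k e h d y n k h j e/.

1

Nuclei (vowels): e, y, e → 3 syllables.
Between /e/ (V1) and /y/ (V2): /hd/; trying suffixes from longest down, /d/ is the first permitted one, so coda /h/ | onset /d/.
Between /y/ (V2) and /e/ (V3): /nkhj/; trying suffixes from longest down, /hj/ is the first permitted one, so coda /nk/ | onset /hj/.
Putting it together: keh.dynk.hje.
Classifying each syllable: /keh/ (closed), /dynk/ (closed), /hje/ (open).
Open syllables: 1.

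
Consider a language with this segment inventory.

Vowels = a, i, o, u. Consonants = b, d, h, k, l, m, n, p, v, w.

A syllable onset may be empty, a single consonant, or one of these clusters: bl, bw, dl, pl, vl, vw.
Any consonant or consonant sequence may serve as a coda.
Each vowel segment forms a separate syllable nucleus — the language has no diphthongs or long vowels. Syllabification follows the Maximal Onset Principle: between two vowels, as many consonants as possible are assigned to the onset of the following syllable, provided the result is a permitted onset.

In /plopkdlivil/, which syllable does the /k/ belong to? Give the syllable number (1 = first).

Vowels present: o, i, i; each is a nucleus, giving 3 syllables.
Between /o/ (V1) and /i/ (V2): cluster /pkdl/ — the longest permitted-onset suffix is /dl/; onset = /dl/, preceding coda = /pk/.
Between /i/ (V2) and /i/ (V3): /v/ is a single consonant, so it becomes the next onset.
So the parse is plopk.dli.vil.
The /k/ is in the coda of syllable 1 (/plopk/).

1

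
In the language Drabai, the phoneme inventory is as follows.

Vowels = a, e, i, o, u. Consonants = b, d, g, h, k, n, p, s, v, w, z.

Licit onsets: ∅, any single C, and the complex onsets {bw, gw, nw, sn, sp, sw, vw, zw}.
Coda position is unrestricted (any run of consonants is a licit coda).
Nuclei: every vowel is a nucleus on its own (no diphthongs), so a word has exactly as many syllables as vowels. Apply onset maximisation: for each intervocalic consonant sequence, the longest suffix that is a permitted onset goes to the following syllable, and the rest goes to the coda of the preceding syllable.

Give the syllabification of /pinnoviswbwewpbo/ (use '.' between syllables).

pin.no.visw.bwewp.bo

Nuclei (vowels): i, o, i, e, o → 5 syllables.
/i…o/ gap (V1→V2): /nn/ — longest licit onset from the right is /n/, leaving /n/ as coda.
/o…i/ gap (V2→V3): /v/ is a single consonant, so it becomes the next onset.
/i…e/ gap (V3→V4): cluster /swbw/ — the longest permitted-onset suffix is /bw/; onset = /bw/, preceding coda = /sw/.
/e…o/ gap (V4→V5): /wpb/ splits as /wp/ + /b/ (/b/ is the longest suffix that is a licit onset).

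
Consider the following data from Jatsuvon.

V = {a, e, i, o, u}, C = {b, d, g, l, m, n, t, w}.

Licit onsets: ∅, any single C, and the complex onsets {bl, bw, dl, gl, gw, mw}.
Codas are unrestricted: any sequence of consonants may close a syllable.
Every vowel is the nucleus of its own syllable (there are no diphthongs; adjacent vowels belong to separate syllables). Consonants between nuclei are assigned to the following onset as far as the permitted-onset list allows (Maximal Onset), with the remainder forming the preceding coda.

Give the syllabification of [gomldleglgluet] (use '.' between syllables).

Nuclei (vowels): o, e, u, e → 4 syllables.
/o…e/ gap (V1→V2): /mldl/; trying suffixes from longest down, /dl/ is the first permitted one, so coda /ml/ | onset /dl/.
/e…u/ gap (V2→V3): /glgl/ splits as /gl/ + /gl/ (/gl/ is the longest suffix that is a licit onset).
/u…e/ gap (V3→V4): no consonants, so the boundary falls immediately after /u/.

goml.dlegl.glu.et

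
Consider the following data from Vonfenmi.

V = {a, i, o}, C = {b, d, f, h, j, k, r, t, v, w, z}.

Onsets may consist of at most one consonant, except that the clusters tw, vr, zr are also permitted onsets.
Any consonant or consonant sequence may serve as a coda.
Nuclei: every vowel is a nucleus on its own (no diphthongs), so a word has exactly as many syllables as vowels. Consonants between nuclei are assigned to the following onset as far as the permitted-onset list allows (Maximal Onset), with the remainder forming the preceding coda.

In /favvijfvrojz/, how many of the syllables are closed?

Vowels present: a, i, o; each is a nucleus, giving 3 syllables.
σ1/σ2 boundary: cluster /vv/ — the longest permitted-onset suffix is /v/; onset = /v/, preceding coda = /v/.
σ2/σ3 boundary: /jfvr/ splits as /jf/ + /vr/ (/vr/ is the longest suffix that is a licit onset).
Result: fav.vijf.vrojz.
Classifying each syllable: /fav/ (closed), /vijf/ (closed), /vrojz/ (closed).
Closed syllables: 3.

3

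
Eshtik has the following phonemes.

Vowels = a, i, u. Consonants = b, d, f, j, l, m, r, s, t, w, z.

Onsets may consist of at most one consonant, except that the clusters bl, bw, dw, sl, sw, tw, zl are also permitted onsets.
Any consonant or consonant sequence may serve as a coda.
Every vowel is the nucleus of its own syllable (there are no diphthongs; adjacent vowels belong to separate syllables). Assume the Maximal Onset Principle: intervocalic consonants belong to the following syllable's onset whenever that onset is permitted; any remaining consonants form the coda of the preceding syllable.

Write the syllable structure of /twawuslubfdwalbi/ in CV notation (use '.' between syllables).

CCV.CV.CCVCC.CCVC.CV

The vowels are a, u, u, a, i — 5 nuclei, so 5 syllables.
Between /a/ (V1) and /u/ (V2): /w/ is a single consonant, so it becomes the next onset.
Between /u/ (V2) and /u/ (V3): /sl/ — entire cluster is a permitted onset → onset /sl/, coda ∅.
Between /u/ (V3) and /a/ (V4): cluster /bfdw/ — the longest permitted-onset suffix is /dw/; onset = /dw/, preceding coda = /bf/.
Between /a/ (V4) and /i/ (V5): /lb/ — longest licit onset from the right is /b/, leaving /l/ as coda.
Syllabification: twa.wu.slubf.dwal.bi.
Mapping each syllable to C/V: /twa/ → CCV, /wu/ → CV, /slubf/ → CCVCC, /dwal/ → CCVC, /bi/ → CV.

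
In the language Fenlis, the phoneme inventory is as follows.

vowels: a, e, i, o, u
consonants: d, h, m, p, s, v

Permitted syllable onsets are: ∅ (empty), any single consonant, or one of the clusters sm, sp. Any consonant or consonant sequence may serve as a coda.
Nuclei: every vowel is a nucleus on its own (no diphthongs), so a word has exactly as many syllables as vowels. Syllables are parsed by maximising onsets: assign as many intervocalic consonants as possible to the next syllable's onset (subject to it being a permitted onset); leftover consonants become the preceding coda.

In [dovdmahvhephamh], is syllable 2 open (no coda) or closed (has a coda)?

Nuclei (vowels): o, a, e, a → 4 syllables.
V1 /o/ – V2 /a/: cluster /vdm/ — the longest permitted-onset suffix is /m/; onset = /m/, preceding coda = /vd/.
V2 /a/ – V3 /e/: cluster /hvh/ — the longest permitted-onset suffix is /h/; onset = /h/, preceding coda = /hv/.
V3 /e/ – V4 /a/: /ph/ splits as /p/ + /h/ (/h/ is the longest suffix that is a licit onset).
So the parse is dovd.mahv.hep.hamh.
Syllable 2 is /mahv/ with coda /hv/, so it is closed.

closed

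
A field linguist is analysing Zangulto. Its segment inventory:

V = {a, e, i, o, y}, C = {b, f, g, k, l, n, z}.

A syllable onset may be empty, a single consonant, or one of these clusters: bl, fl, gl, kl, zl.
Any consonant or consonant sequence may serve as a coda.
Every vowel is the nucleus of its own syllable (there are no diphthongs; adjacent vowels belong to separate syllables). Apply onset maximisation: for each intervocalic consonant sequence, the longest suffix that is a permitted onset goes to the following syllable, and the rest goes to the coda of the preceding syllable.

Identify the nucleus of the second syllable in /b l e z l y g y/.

y

Nuclei (vowels): e, y, y → 3 syllables.
The second nucleus (vowel 2 from the left) is /y/.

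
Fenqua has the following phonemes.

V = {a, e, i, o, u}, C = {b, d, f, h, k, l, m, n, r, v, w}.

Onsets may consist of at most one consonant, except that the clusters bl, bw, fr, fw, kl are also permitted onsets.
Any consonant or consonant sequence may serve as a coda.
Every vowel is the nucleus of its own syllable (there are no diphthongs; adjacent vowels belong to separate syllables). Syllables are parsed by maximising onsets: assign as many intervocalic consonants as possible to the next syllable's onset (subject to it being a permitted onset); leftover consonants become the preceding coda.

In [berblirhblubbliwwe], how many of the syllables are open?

1

Vowels present: e, i, u, i, e; each is a nucleus, giving 5 syllables.
/e…i/ gap (V1→V2): cluster /rbl/ — the longest permitted-onset suffix is /bl/; onset = /bl/, preceding coda = /r/.
/i…u/ gap (V2→V3): /rhbl/ — longest licit onset from the right is /bl/, leaving /rh/ as coda.
/u…i/ gap (V3→V4): cluster /bbl/ — the longest permitted-onset suffix is /bl/; onset = /bl/, preceding coda = /b/.
/i…e/ gap (V4→V5): /ww/ — longest licit onset from the right is /w/, leaving /w/ as coda.
So the parse is ber.blirh.blub.bliw.we.
Classifying each syllable: /ber/ (closed), /blirh/ (closed), /blub/ (closed), /bliw/ (closed), /we/ (open).
Open syllables: 1.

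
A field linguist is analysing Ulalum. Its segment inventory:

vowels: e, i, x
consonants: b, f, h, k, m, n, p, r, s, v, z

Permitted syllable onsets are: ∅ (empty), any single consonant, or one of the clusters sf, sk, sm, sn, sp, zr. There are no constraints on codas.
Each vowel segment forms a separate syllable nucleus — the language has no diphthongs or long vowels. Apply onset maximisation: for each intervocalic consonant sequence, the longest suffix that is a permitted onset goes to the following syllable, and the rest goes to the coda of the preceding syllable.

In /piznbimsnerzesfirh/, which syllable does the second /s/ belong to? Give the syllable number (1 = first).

The vowels are i, i, e, e, i — 5 nuclei, so 5 syllables.
V1 /i/ – V2 /i/: /znb/; trying suffixes from longest down, /b/ is the first permitted one, so coda /zn/ | onset /b/.
V2 /i/ – V3 /e/: /msn/ — longest licit onset from the right is /sn/, leaving /m/ as coda.
V3 /e/ – V4 /e/: cluster /rz/ — the longest permitted-onset suffix is /z/; onset = /z/, preceding coda = /r/.
V4 /e/ – V5 /i/: /sf/ — entire cluster is a permitted onset → onset /sf/, coda ∅.
Putting it together: pizn.bim.sner.ze.sfirh.
The second /s/ is in the onset of syllable 5 (/sfirh/).

5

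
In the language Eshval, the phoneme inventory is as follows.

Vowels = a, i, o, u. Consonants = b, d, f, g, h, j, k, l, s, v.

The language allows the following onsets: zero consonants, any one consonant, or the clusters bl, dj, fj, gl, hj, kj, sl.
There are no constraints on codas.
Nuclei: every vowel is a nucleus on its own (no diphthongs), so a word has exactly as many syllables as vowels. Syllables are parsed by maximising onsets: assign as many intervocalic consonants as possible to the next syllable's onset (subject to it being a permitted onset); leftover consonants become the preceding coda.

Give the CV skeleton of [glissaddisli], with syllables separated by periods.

CCVC.CVC.CV.CCV

The vowels are i, a, i, i — 4 nuclei, so 4 syllables.
V1 /i/ – V2 /a/: /ss/; trying suffixes from longest down, /s/ is the first permitted one, so coda /s/ | onset /s/.
V2 /a/ – V3 /i/: /dd/ splits as /d/ + /d/ (/d/ is the longest suffix that is a licit onset).
V3 /i/ – V4 /i/: /sl/ is a licit onset in full, so it all attaches to the next syllable.
Result: glis.sad.di.sli.
Mapping each syllable to C/V: /glis/ → CCVC, /sad/ → CVC, /di/ → CV, /sli/ → CCV.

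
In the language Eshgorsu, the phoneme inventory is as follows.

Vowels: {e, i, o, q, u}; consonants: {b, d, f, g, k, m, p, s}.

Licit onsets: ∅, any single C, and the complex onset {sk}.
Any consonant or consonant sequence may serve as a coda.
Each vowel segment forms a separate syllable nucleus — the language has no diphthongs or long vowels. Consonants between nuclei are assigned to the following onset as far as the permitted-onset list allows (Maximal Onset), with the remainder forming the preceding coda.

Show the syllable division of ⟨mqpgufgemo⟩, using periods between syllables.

Nuclei (vowels): q, u, e, o → 4 syllables.
Between /q/ (V1) and /u/ (V2): /pg/; trying suffixes from longest down, /g/ is the first permitted one, so coda /p/ | onset /g/.
Between /u/ (V2) and /e/ (V3): /fg/ — longest licit onset from the right is /g/, leaving /f/ as coda.
Between /e/ (V3) and /o/ (V4): /m/ is a single consonant, so it becomes the next onset.

mqp.guf.ge.mo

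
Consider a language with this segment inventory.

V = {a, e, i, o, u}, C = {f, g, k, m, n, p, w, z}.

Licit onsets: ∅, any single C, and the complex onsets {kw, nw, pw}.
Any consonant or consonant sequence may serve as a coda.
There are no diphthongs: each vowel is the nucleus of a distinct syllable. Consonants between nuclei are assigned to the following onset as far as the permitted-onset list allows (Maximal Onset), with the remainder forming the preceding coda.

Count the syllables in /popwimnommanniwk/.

5

Vowels present: o, i, o, a, i; each is a nucleus, giving 5 syllables.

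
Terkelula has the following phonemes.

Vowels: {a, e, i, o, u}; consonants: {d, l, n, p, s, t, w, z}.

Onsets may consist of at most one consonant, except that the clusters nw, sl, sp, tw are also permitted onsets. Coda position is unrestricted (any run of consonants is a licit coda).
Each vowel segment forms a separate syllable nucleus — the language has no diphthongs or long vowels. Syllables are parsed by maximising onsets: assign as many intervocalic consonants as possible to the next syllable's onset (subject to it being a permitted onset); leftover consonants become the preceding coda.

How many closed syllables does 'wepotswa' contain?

1

Vowels present: e, o, a; each is a nucleus, giving 3 syllables.
/e…o/ gap (V1→V2): just /p/ — single C goes to the following onset.
/o…a/ gap (V2→V3): /tsw/ — longest licit onset from the right is /w/, leaving /ts/ as coda.
So the parse is we.pots.wa.
Classifying each syllable: /we/ (open), /pots/ (closed), /wa/ (open).
Closed syllables: 1.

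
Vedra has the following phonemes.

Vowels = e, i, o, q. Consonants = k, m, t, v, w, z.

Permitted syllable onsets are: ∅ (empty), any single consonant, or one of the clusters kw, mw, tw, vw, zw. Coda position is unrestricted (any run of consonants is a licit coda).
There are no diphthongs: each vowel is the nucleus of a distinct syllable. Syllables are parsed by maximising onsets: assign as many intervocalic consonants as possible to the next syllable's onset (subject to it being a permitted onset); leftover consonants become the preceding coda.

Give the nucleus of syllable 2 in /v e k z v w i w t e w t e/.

i

Vowels present: e, i, e, e; each is a nucleus, giving 4 syllables.
The second nucleus (vowel 2 from the left) is /i/.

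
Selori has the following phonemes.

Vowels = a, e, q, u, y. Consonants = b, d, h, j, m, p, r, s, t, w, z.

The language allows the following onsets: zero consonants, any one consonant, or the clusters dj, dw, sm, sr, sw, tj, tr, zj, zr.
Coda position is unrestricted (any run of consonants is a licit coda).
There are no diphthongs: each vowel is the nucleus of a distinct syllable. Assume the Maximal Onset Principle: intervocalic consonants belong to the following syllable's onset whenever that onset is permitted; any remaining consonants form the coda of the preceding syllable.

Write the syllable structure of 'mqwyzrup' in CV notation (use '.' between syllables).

Vowels present: q, y, u; each is a nucleus, giving 3 syllables.
V1 /q/ – V2 /y/: /w/ is a single consonant, so it becomes the next onset.
V2 /y/ – V3 /u/: cluster /zr/ — /zr/ is itself a permitted onset, so the whole cluster goes right; preceding coda = ∅.
Syllabification: mq.wy.zrup.
Mapping each syllable to C/V: /mq/ → CV, /wy/ → CV, /zrup/ → CCVC.

CV.CV.CCVC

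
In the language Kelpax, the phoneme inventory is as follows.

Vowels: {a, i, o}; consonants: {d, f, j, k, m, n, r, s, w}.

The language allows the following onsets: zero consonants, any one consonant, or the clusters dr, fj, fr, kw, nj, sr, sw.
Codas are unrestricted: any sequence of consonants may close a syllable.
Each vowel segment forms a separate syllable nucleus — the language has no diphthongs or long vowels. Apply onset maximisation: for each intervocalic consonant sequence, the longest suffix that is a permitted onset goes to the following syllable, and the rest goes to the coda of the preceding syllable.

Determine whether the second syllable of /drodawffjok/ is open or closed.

The vowels are o, a, o — 3 nuclei, so 3 syllables.
Between /o/ (V1) and /a/ (V2): /d/ is a single consonant, so it becomes the next onset.
Between /a/ (V2) and /o/ (V3): /wffj/ — longest licit onset from the right is /fj/, leaving /wf/ as coda.
Result: dro.dawf.fjok.
Syllable 2 is /dawf/ with coda /wf/, so it is closed.

closed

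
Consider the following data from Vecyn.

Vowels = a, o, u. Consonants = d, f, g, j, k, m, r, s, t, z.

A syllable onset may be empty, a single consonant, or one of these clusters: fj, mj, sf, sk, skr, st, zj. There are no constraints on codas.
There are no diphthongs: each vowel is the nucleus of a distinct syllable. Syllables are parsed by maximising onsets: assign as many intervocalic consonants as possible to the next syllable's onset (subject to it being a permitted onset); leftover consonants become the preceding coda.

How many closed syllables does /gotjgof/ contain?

2

The vowels are o, o — 2 nuclei, so 2 syllables.
σ1/σ2 boundary: /tjg/; trying suffixes from longest down, /g/ is the first permitted one, so coda /tj/ | onset /g/.
Result: gotj.gof.
Classifying each syllable: /gotj/ (closed), /gof/ (closed).
Closed syllables: 2.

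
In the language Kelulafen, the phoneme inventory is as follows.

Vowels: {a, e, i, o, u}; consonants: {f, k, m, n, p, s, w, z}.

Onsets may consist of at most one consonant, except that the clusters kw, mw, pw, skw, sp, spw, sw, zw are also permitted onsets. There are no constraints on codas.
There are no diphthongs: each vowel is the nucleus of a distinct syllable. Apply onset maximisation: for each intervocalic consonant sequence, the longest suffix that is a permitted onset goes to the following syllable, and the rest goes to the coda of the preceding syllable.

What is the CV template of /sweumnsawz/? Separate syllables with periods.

CCV.VCC.CVCC

Nuclei (vowels): e, u, a → 3 syllables.
σ1/σ2 boundary: nothing intervenes; syllable break is V.V.
σ2/σ3 boundary: cluster /mns/ — the longest permitted-onset suffix is /s/; onset = /s/, preceding coda = /mn/.
Putting it together: swe.umn.sawz.
Mapping each syllable to C/V: /swe/ → CCV, /umn/ → VCC, /sawz/ → CVCC.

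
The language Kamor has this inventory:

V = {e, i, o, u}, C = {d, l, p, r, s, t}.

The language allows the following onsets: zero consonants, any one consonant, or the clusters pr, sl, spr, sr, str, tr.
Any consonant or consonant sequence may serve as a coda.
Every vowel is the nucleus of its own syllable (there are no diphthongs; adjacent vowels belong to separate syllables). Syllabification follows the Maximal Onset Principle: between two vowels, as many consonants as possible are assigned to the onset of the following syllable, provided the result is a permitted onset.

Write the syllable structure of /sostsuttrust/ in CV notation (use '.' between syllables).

CVCC.CVC.CCVCC

Vowels present: o, u, u; each is a nucleus, giving 3 syllables.
/o…u/ gap (V1→V2): /sts/ — longest licit onset from the right is /s/, leaving /st/ as coda.
/u…u/ gap (V2→V3): cluster /ttr/ — the longest permitted-onset suffix is /tr/; onset = /tr/, preceding coda = /t/.
Putting it together: sost.sut.trust.
Mapping each syllable to C/V: /sost/ → CVCC, /sut/ → CVC, /trust/ → CCVCC.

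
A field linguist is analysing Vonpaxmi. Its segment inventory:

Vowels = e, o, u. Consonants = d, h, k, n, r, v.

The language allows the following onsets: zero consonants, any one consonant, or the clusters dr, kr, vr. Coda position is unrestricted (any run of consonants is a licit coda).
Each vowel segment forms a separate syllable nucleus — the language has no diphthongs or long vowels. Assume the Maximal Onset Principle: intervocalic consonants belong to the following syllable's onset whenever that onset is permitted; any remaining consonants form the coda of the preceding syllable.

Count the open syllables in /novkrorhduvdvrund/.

Vowels present: o, o, u, u; each is a nucleus, giving 4 syllables.
/o…o/ gap (V1→V2): cluster /vkr/ — the longest permitted-onset suffix is /kr/; onset = /kr/, preceding coda = /v/.
/o…u/ gap (V2→V3): cluster /rhd/ — the longest permitted-onset suffix is /d/; onset = /d/, preceding coda = /rh/.
/u…u/ gap (V3→V4): /vdvr/ — longest licit onset from the right is /vr/, leaving /vd/ as coda.
Syllabification: nov.krorh.duvd.vrund.
Classifying each syllable: /nov/ (closed), /krorh/ (closed), /duvd/ (closed), /vrund/ (closed).
Open syllables: 0.

0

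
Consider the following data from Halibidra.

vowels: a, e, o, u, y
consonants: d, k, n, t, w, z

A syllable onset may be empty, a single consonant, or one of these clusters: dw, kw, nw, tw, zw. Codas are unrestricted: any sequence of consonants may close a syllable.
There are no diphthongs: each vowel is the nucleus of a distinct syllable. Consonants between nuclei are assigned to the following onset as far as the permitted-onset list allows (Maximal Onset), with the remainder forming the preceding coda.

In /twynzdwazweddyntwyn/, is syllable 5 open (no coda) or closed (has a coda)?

Nuclei (vowels): y, a, e, y, y → 5 syllables.
V1 /y/ – V2 /a/: /nzdw/; trying suffixes from longest down, /dw/ is the first permitted one, so coda /nz/ | onset /dw/.
V2 /a/ – V3 /e/: /zw/ — entire cluster is a permitted onset → onset /zw/, coda ∅.
V3 /e/ – V4 /y/: cluster /dd/ — the longest permitted-onset suffix is /d/; onset = /d/, preceding coda = /d/.
V4 /y/ – V5 /y/: /ntw/ — longest licit onset from the right is /tw/, leaving /n/ as coda.
So the parse is twynz.dwa.zwed.dyn.twyn.
Syllable 5 is /twyn/ with coda /n/, so it is closed.

closed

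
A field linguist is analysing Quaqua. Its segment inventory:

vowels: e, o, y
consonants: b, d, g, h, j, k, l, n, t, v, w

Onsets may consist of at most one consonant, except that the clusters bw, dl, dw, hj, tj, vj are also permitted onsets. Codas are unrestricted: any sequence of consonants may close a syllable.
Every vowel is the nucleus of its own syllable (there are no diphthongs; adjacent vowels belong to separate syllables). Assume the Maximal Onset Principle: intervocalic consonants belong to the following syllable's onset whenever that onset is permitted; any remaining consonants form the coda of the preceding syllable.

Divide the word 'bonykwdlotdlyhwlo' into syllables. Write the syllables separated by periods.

Nuclei (vowels): o, y, o, y, o → 5 syllables.
σ1/σ2 boundary: /n/ is a single consonant, so it becomes the next onset.
σ2/σ3 boundary: /kwdl/ — longest licit onset from the right is /dl/, leaving /kw/ as coda.
σ3/σ4 boundary: /tdl/; trying suffixes from longest down, /dl/ is the first permitted one, so coda /t/ | onset /dl/.
σ4/σ5 boundary: cluster /hwl/ — the longest permitted-onset suffix is /l/; onset = /l/, preceding coda = /hw/.

bo.nykw.dlot.dlyhw.lo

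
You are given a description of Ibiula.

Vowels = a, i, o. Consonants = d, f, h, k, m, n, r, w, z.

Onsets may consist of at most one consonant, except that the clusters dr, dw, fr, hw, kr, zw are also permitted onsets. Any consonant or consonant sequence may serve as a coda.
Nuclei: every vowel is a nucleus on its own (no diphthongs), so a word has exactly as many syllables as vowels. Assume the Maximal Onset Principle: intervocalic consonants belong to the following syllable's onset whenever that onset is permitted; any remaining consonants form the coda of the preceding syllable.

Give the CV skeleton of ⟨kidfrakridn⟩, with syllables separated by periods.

The vowels are i, a, i — 3 nuclei, so 3 syllables.
V1 /i/ – V2 /a/: cluster /dfr/ — the longest permitted-onset suffix is /fr/; onset = /fr/, preceding coda = /d/.
V2 /a/ – V3 /i/: /kr/ — entire cluster is a permitted onset → onset /kr/, coda ∅.
So the parse is kid.fra.kridn.
Mapping each syllable to C/V: /kid/ → CVC, /fra/ → CCV, /kridn/ → CCVCC.

CVC.CCV.CCVCC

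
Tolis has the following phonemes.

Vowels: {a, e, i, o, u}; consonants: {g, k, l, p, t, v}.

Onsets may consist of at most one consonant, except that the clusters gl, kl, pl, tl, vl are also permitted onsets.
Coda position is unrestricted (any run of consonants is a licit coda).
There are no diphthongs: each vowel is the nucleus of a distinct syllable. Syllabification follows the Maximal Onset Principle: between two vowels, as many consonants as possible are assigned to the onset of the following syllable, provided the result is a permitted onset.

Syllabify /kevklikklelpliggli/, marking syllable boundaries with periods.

Nuclei (vowels): e, i, e, i, i → 5 syllables.
V1 /e/ – V2 /i/: /vkl/ — longest licit onset from the right is /kl/, leaving /v/ as coda.
V2 /i/ – V3 /e/: /kkl/; trying suffixes from longest down, /kl/ is the first permitted one, so coda /k/ | onset /kl/.
V3 /e/ – V4 /i/: cluster /lpl/ — the longest permitted-onset suffix is /pl/; onset = /pl/, preceding coda = /l/.
V4 /i/ – V5 /i/: /ggl/ — longest licit onset from the right is /gl/, leaving /g/ as coda.

kev.klik.klel.plig.gli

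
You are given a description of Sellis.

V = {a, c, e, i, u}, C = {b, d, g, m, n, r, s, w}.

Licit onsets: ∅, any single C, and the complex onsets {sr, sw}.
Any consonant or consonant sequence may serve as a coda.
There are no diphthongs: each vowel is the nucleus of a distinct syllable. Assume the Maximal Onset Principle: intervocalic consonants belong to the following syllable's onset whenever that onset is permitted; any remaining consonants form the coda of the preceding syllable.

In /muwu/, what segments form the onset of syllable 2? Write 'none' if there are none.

w

Nuclei (vowels): u, u → 2 syllables.
/u…u/ gap (V1→V2): /w/ is a single consonant, so it becomes the next onset.
Syllabification: mu.wu.
Syllable 2 is /wu/: onset /w/, nucleus /u/, coda ∅.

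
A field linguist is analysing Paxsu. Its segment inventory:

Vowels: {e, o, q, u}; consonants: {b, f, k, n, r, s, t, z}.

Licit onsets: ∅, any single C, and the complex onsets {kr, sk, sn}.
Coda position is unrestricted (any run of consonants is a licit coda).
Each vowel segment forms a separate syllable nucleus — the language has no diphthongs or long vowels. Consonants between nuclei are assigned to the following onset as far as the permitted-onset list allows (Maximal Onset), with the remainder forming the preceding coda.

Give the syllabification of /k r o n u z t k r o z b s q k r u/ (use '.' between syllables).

The vowels are o, u, o, q, u — 5 nuclei, so 5 syllables.
Between /o/ (V1) and /u/ (V2): /n/ → onset of the next syllable (single consonants are always licit onsets).
Between /u/ (V2) and /o/ (V3): cluster /ztkr/ — the longest permitted-onset suffix is /kr/; onset = /kr/, preceding coda = /zt/.
Between /o/ (V3) and /q/ (V4): cluster /zbs/ — the longest permitted-onset suffix is /s/; onset = /s/, preceding coda = /zb/.
Between /q/ (V4) and /u/ (V5): /kr/ is a licit onset in full, so it all attaches to the next syllable.

kro.nuzt.krozb.sq.kru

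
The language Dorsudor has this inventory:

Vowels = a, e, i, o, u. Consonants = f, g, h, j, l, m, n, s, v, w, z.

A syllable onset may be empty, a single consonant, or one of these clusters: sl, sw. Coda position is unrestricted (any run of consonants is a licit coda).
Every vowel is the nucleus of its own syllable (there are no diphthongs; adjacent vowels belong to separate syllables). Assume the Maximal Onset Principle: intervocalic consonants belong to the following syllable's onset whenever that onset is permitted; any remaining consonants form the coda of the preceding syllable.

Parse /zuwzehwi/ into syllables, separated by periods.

Nuclei (vowels): u, e, i → 3 syllables.
σ1/σ2 boundary: /wz/ — longest licit onset from the right is /z/, leaving /w/ as coda.
σ2/σ3 boundary: /hw/; trying suffixes from longest down, /w/ is the first permitted one, so coda /h/ | onset /w/.

zuw.zeh.wi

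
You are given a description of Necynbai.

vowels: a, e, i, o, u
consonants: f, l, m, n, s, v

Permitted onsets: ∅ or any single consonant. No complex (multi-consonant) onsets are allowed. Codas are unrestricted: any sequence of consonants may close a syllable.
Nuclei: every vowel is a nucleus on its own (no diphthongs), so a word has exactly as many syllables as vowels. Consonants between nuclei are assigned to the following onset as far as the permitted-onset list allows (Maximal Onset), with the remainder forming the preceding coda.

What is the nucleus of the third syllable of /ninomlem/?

e

Vowels present: i, o, e; each is a nucleus, giving 3 syllables.
The third nucleus (vowel 3 from the left) is /e/.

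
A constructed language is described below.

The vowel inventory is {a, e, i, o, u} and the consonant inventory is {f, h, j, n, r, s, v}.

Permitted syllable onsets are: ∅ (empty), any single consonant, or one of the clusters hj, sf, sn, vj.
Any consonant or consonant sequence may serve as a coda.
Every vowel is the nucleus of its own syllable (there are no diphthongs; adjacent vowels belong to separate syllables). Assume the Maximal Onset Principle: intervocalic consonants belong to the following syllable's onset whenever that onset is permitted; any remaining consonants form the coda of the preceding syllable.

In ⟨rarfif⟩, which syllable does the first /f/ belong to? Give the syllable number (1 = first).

2

Vowels present: a, i; each is a nucleus, giving 2 syllables.
Between /a/ (V1) and /i/ (V2): /rf/ splits as /r/ + /f/ (/f/ is the longest suffix that is a licit onset).
So the parse is rar.fif.
The first /f/ is in the onset of syllable 2 (/fif/).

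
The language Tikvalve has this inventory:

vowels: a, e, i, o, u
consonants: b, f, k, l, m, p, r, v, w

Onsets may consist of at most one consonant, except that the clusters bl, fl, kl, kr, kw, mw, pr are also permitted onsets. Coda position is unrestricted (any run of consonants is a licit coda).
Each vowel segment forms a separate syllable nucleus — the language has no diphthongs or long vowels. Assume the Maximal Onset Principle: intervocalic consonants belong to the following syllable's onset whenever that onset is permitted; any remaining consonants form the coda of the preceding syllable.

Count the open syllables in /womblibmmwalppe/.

The vowels are o, i, a, e — 4 nuclei, so 4 syllables.
Between /o/ (V1) and /i/ (V2): /mbl/ splits as /m/ + /bl/ (/bl/ is the longest suffix that is a licit onset).
Between /i/ (V2) and /a/ (V3): /bmmw/; trying suffixes from longest down, /mw/ is the first permitted one, so coda /bm/ | onset /mw/.
Between /a/ (V3) and /e/ (V4): cluster /lpp/ — the longest permitted-onset suffix is /p/; onset = /p/, preceding coda = /lp/.
Syllabification: wom.blibm.mwalp.pe.
Classifying each syllable: /wom/ (closed), /blibm/ (closed), /mwalp/ (closed), /pe/ (open).
Open syllables: 1.

1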